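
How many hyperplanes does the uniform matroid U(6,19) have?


Hyperplanes of U(6,19) are flats of rank 5.
In a uniform matroid, these are exactly the (5)-element subsets.
Count = C(19,5) = 11628.

11628


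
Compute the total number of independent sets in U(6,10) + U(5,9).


For a direct sum, |I(M1+M2)| = |I(M1)| * |I(M2)|.
|I(U(6,10))| = sum C(10,k) for k=0..6 = 848.
|I(U(5,9))| = sum C(9,k) for k=0..5 = 382.
Total = 848 * 382 = 323936.

323936


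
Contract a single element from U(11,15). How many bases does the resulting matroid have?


Contracting e from U(11,15) gives U(10,14).
Bases of U(10,14) = (14 choose 10) = 1001.

1001


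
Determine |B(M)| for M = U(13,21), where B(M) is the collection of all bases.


Bases of U(13,21) are all 13-element subsets of the 21-element ground set.
Number of bases = C(21,13).
C(21,13) = 203490.

203490


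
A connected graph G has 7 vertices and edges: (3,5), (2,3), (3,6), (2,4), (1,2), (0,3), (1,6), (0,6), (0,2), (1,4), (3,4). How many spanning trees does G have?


By Kirchhoff's matrix tree theorem, the number of spanning trees equals
the determinant of any cofactor of the Laplacian matrix L.
G has 7 vertices and 11 edges.
Computing the (6 x 6) cofactor determinant gives 130.

130


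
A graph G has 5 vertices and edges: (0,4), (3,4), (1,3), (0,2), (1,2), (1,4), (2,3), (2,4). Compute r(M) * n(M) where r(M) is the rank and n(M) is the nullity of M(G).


r(M) = |V| - c = 5 - 1 = 4.
nullity = |E| - r(M) = 8 - 4 = 4.
Product = 4 * 4 = 16.

16


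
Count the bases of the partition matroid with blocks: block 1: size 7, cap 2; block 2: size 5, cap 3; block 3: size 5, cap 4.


A basis picks exactly ci elements from block i.
Number of bases = product of C(|Si|, ci).
= C(7,2) * C(5,3) * C(5,4)
= 21 * 10 * 5
= 1050.

1050


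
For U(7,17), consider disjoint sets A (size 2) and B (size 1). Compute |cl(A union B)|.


|A union B| = 2 + 1 = 3 (disjoint).
In U(7,17), cl(S) = S if |S| < 7, else cl(S) = E.
Since 3 < 7, cl(A union B) = A union B.
|cl(A union B)| = 3.

3


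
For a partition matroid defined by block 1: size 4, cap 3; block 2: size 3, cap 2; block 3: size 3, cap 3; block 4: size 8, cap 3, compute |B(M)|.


A basis picks exactly ci elements from block i.
Number of bases = product of C(|Si|, ci).
= C(4,3) * C(3,2) * C(3,3) * C(8,3)
= 4 * 3 * 1 * 56
= 672.

672


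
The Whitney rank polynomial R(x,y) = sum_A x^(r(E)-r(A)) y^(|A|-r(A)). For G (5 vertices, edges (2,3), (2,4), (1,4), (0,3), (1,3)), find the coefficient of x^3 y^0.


R(x,y) = sum over A in 2^E of x^(r(E)-r(A)) * y^(|A|-r(A)).
G has 5 vertices, 5 edges. r(E) = 4.
Enumerate all 2^5 = 32 subsets.
Count subsets with r(E)-r(A)=3 and |A|-r(A)=0: 5.

5


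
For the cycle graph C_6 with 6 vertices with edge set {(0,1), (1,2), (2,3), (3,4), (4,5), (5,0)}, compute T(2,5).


T(C_6; x,y) = x + x^2 + ... + x^(5) + y.
T(2,5) = 2^1 + 2^2 + 2^3 + 2^4 + 2^5 + 5
= 2 + 4 + 8 + 16 + 32 + 5
= 67.

67


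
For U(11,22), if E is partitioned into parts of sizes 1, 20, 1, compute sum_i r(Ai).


r(Ai) = min(|Ai|, 11) for each part.
Sum = min(1,11) + min(20,11) + min(1,11)
    = 1 + 11 + 1
    = 13.

13


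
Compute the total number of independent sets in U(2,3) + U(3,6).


For a direct sum, |I(M1+M2)| = |I(M1)| * |I(M2)|.
|I(U(2,3))| = sum C(3,k) for k=0..2 = 7.
|I(U(3,6))| = sum C(6,k) for k=0..3 = 42.
Total = 7 * 42 = 294.

294


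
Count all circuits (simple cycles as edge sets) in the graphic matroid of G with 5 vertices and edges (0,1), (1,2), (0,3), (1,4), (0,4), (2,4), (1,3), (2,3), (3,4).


A circuit in a graphic matroid = edge set of a simple cycle.
G has 5 vertices and 9 edges.
Enumerating all minimal edge subsets forming cycles...
Total circuits found: 22.

22


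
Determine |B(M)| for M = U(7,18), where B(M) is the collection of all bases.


Bases of U(7,18) are all 7-element subsets of the 18-element ground set.
Number of bases = C(18,7).
C(18,7) = 18! / (7! * 11!) = 31824.

31824


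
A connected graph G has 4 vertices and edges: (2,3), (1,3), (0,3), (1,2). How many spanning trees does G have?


By Kirchhoff's matrix tree theorem, the number of spanning trees equals
the determinant of any cofactor of the Laplacian matrix L.
G has 4 vertices and 4 edges.
Computing the (3 x 3) cofactor determinant gives 3.

3


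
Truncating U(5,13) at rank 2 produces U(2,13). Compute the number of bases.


Truncating U(5,13) to rank 2 gives U(2,13).
Bases of U(2,13) are all 2-element subsets of 13 elements.
Number of bases = C(13,2) = 13! / (2! * 11!) = 78.

78


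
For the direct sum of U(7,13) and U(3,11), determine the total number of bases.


Bases of a direct sum M1 + M2: |B| = |B(M1)| * |B(M2)|.
|B(U(7,13))| = C(13,7) = 1716.
|B(U(3,11))| = C(11,3) = 165.
Total bases = 1716 * 165 = 283140.

283140


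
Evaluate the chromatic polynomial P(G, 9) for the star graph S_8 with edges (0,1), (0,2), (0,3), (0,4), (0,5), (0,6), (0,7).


P(tree, k) = k * (k-1)^(7) for any tree on 8 vertices.
P(9) = 9 * 8^7 = 9 * 2097152 = 18874368.

18874368


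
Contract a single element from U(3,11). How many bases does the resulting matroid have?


Contracting e from U(3,11) gives U(2,10).
Bases of U(2,10) = C(10,2) = (10 * 9) / (1 * 2) = 45.

45


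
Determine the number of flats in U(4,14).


Flats of U(4,14): every subset of size < 4 is a flat, plus E itself.
Count = (14 choose 0) + (14 choose 1) + (14 choose 2) + (14 choose 3) + 1
     = 1 + 14 + 91 + 364 + 1
     = 471.

471


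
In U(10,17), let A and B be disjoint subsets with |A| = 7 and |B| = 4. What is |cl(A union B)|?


|A union B| = 7 + 4 = 11 (disjoint).
In U(10,17), cl(S) = S if |S| < 10, else cl(S) = E.
Since 11 >= 10, cl(A union B) = E.
|cl(A union B)| = 17.

17


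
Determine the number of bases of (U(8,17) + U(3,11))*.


(M1+M2)* = M1* + M2*.
M1* = U(9,17), bases: C(17,9) = 24310.
M2* = U(8,11), bases: C(11,8) = 165.
|B(M*)| = 24310 * 165 = 4011150.

4011150


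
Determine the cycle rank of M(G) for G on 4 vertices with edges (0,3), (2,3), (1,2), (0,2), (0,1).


Cycle rank (nullity) = |E| - r(M) = |E| - (|V| - c).
|E| = 5, |V| = 4, c = 1.
Nullity = 5 - (4 - 1) = 5 - 3 = 2.

2


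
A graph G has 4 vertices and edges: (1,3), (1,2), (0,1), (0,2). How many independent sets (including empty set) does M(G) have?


An independent set in a graphic matroid is an acyclic edge subset.
G has 4 vertices and 4 edges.
Enumerate all 2^4 = 16 subsets, checking for acyclicity.
Total independent sets = 14.

14


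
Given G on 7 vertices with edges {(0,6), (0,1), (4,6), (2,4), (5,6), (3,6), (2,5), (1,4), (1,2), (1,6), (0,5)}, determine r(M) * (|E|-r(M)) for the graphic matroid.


r(M) = |V| - c = 7 - 1 = 6.
nullity = |E| - r(M) = 11 - 6 = 5.
Product = 6 * 5 = 30.

30


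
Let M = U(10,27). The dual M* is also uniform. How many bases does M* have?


The dual of U(r,n) is U(n-r, n) = U(17,27).
Bases of U(17,27) are all (17)-element subsets.
|B(M*)| = (27 choose 17) = 8436285.

8436285


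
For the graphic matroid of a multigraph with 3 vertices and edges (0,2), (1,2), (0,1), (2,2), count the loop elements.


In a graphic matroid, a loop is a self-loop edge (u,u) with rank 0.
Examining all 4 edges for self-loops...
Self-loops found: (2,2)
Number of loops = 1.

1


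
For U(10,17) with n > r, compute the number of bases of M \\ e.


Deleting e from U(10,17) gives U(10,16) since n > r.
Bases of U(10,16) = (16 choose 10) = 8008.

8008


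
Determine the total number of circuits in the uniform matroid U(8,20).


In U(8,20), circuits are the (9)-element subsets.
Any set of 9 elements is dependent, and removing any one element gives
an independent set of size 8, so it is a minimal dependent set.
Number of circuits = (20 choose 9) = 167960.

167960


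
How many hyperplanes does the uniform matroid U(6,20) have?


Hyperplanes of U(6,20) are flats of rank 5.
In a uniform matroid, these are exactly the (5)-element subsets.
Count = C(20,5) = 20! / (5! * 15!) = 15504.

15504


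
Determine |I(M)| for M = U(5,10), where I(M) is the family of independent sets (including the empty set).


Independent sets of U(5,10) are all subsets of size <= 5.
Count = C(10,0) + C(10,1) + C(10,2) + C(10,3) + C(10,4) + C(10,5)
     = 1 + 10 + 45 + 120 + 210 + 252
     = 638.

638


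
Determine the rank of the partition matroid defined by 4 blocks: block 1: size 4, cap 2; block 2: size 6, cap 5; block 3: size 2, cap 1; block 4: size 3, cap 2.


Rank of a partition matroid = sum of min(|Si|, ci) for each block.
= min(4,2) + min(6,5) + min(2,1) + min(3,2)
= 2 + 5 + 1 + 2
= 10.

10


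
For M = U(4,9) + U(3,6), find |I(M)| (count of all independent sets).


For a direct sum, |I(M1+M2)| = |I(M1)| * |I(M2)|.
|I(U(4,9))| = sum C(9,k) for k=0..4 = 256.
|I(U(3,6))| = sum C(6,k) for k=0..3 = 42.
Total = 256 * 42 = 10752.

10752


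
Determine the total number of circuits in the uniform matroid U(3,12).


In U(3,12), circuits are the (4)-element subsets.
Any set of 4 elements is dependent, and removing any one element gives
an independent set of size 3, so it is a minimal dependent set.
Number of circuits = C(12,4) = (12 * 11 * 10 * 9) / (1 * 2 * 3 * 4) = 495.

495


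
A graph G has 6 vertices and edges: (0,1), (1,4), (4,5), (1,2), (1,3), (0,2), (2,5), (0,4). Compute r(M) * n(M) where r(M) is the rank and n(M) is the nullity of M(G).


r(M) = |V| - c = 6 - 1 = 5.
nullity = |E| - r(M) = 8 - 5 = 3.
Product = 5 * 3 = 15.

15


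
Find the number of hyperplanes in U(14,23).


Hyperplanes of U(14,23) are flats of rank 13.
In a uniform matroid, these are exactly the (13)-element subsets.
Count = (23 choose 13) = 1144066.

1144066


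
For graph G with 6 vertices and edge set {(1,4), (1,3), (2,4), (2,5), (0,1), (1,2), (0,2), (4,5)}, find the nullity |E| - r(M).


Cycle rank (nullity) = |E| - r(M) = |E| - (|V| - c).
|E| = 8, |V| = 6, c = 1.
Nullity = 8 - (6 - 1) = 8 - 5 = 3.

3


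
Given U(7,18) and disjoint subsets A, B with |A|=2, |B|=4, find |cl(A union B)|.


|A union B| = 2 + 4 = 6 (disjoint).
In U(7,18), cl(S) = S if |S| < 7, else cl(S) = E.
Since 6 < 7, cl(A union B) = A union B.
|cl(A union B)| = 6.

6


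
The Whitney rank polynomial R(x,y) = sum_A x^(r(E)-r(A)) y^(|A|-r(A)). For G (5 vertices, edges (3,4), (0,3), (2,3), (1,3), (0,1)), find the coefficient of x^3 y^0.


R(x,y) = sum over A in 2^E of x^(r(E)-r(A)) * y^(|A|-r(A)).
G has 5 vertices, 5 edges. r(E) = 4.
Enumerate all 2^5 = 32 subsets.
Count subsets with r(E)-r(A)=3 and |A|-r(A)=0: 5.

5


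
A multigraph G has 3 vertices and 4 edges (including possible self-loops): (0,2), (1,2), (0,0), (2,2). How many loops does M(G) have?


In a graphic matroid, a loop is a self-loop edge (u,u) with rank 0.
Examining all 4 edges for self-loops...
Self-loops found: (0,0), (2,2)
Number of loops = 2.

2


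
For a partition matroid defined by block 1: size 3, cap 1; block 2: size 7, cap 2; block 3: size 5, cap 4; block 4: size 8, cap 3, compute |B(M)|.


A basis picks exactly ci elements from block i.
Number of bases = product of C(|Si|, ci).
= C(3,1) * C(7,2) * C(5,4) * C(8,3)
= 3 * 21 * 5 * 56
= 17640.

17640


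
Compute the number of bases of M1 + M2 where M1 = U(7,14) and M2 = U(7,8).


Bases of a direct sum M1 + M2: |B| = |B(M1)| * |B(M2)|.
|B(U(7,14))| = C(14,7) = 3432.
|B(U(7,8))| = C(8,7) = 8.
Total bases = 3432 * 8 = 27456.

27456


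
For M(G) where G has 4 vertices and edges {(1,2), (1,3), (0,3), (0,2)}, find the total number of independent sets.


An independent set in a graphic matroid is an acyclic edge subset.
G has 4 vertices and 4 edges.
Enumerate all 2^4 = 16 subsets, checking for acyclicity.
Total independent sets = 15.

15


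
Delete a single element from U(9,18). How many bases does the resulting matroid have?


Deleting e from U(9,18) gives U(9,17) since n > r.
Bases of U(9,17) = (17 choose 9) = 24310.

24310


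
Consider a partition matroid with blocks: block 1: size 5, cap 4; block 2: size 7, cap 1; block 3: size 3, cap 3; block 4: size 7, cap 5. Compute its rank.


Rank of a partition matroid = sum of min(|Si|, ci) for each block.
= min(5,4) + min(7,1) + min(3,3) + min(7,5)
= 4 + 1 + 3 + 5
= 13.

13


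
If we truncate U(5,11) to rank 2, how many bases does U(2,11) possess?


Truncating U(5,11) to rank 2 gives U(2,11).
Bases of U(2,11) are all 2-element subsets of 11 elements.
Number of bases = C(11,2) = 11! / (2! * 9!) = 55.

55


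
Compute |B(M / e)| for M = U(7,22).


Contracting e from U(7,22) gives U(6,21).
Bases of U(6,21) = C(21,6) = 54264.

54264


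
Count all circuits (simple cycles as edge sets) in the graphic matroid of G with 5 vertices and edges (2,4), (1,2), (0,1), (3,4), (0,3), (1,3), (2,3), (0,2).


A circuit in a graphic matroid = edge set of a simple cycle.
G has 5 vertices and 8 edges.
Enumerating all minimal edge subsets forming cycles...
Total circuits found: 12.

12


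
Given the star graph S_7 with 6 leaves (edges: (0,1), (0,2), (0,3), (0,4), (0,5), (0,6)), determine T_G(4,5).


A star on 7 vertices is a tree with 6 edges.
T(x,y) = x^(6) for any tree.
T(4,5) = 4^6 = 4096.

4096


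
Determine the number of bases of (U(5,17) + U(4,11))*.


(M1+M2)* = M1* + M2*.
M1* = U(12,17), bases: C(17,12) = 6188.
M2* = U(7,11), bases: C(11,7) = 330.
|B(M*)| = 6188 * 330 = 2042040.

2042040


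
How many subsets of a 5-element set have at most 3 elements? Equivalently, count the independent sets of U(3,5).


Independent sets of U(3,5) are all subsets of size <= 3.
Count = (5 choose 0) + (5 choose 1) + (5 choose 2) + (5 choose 3)
     = 1 + 5 + 10 + 10
     = 26.

26


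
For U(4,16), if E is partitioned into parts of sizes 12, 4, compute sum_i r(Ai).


r(Ai) = min(|Ai|, 4) for each part.
Sum = min(12,4) + min(4,4)
    = 4 + 4
    = 8.

8


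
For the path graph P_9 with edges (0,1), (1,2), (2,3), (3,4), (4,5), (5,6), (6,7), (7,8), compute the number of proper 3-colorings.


P(P_9, k) = k * (k-1)^(8).
P(3) = 3 * 2^8 = 3 * 256 = 768.

768


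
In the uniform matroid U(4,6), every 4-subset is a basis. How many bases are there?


Bases of U(4,6) are all 4-element subsets of the 6-element ground set.
Number of bases = C(6,4).
C(6,4) = 6! / (4! * 2!) = 15.

15


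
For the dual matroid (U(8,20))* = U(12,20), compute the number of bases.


The dual of U(r,n) is U(n-r, n) = U(12,20).
Bases of U(12,20) are all (12)-element subsets.
|B(M*)| = C(20,12) = 125970.

125970


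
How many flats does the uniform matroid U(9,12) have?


Flats of U(9,12): every subset of size < 9 is a flat, plus E itself.
Count = (12 choose 0) + (12 choose 1) + (12 choose 2) + (12 choose 3) + (12 choose 4) + (12 choose 5) + (12 choose 6) + (12 choose 7) + (12 choose 8) + 1
     = 1 + 12 + 66 + 220 + 495 + 792 + 924 + 792 + 495 + 1
     = 3798.

3798


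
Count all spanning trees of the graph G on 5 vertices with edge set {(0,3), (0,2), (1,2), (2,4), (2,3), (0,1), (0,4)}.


By Kirchhoff's matrix tree theorem, the number of spanning trees equals
the determinant of any cofactor of the Laplacian matrix L.
G has 5 vertices and 7 edges.
Computing the (4 x 4) cofactor determinant gives 20.

20


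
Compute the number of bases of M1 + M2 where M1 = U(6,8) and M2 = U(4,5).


Bases of a direct sum M1 + M2: |B| = |B(M1)| * |B(M2)|.
|B(U(6,8))| = C(8,6) = 28.
|B(U(4,5))| = C(5,4) = 5.
Total bases = 28 * 5 = 140.

140


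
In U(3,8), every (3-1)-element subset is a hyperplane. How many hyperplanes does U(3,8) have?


Hyperplanes of U(3,8) are flats of rank 2.
In a uniform matroid, these are exactly the (2)-element subsets.
Count = (8 choose 2) = 28.

28


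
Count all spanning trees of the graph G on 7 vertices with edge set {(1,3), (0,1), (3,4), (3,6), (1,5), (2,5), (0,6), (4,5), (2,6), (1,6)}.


By Kirchhoff's matrix tree theorem, the number of spanning trees equals
the determinant of any cofactor of the Laplacian matrix L.
G has 7 vertices and 10 edges.
Computing the (6 x 6) cofactor determinant gives 89.

89


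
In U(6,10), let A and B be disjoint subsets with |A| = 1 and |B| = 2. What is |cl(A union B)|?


|A union B| = 1 + 2 = 3 (disjoint).
In U(6,10), cl(S) = S if |S| < 6, else cl(S) = E.
Since 3 < 6, cl(A union B) = A union B.
|cl(A union B)| = 3.

3


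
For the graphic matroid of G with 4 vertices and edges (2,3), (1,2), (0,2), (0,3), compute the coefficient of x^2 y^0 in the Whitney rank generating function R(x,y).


R(x,y) = sum over A in 2^E of x^(r(E)-r(A)) * y^(|A|-r(A)).
G has 4 vertices, 4 edges. r(E) = 3.
Enumerate all 2^4 = 16 subsets.
Count subsets with r(E)-r(A)=2 and |A|-r(A)=0: 4.

4


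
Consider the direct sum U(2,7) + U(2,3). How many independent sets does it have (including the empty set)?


For a direct sum, |I(M1+M2)| = |I(M1)| * |I(M2)|.
|I(U(2,7))| = sum C(7,k) for k=0..2 = 29.
|I(U(2,3))| = sum C(3,k) for k=0..2 = 7.
Total = 29 * 7 = 203.

203


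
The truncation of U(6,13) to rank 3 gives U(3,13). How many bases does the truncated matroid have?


Truncating U(6,13) to rank 3 gives U(3,13).
Bases of U(3,13) are all 3-element subsets of 13 elements.
Number of bases = C(13,3) = 13! / (3! * 10!) = 286.

286


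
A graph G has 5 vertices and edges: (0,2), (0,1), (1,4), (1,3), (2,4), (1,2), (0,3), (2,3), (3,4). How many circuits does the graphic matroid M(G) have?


A circuit in a graphic matroid = edge set of a simple cycle.
G has 5 vertices and 9 edges.
Enumerating all minimal edge subsets forming cycles...
Total circuits found: 22.

22


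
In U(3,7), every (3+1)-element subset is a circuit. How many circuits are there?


In U(3,7), circuits are the (4)-element subsets.
Any set of 4 elements is dependent, and removing any one element gives
an independent set of size 3, so it is a minimal dependent set.
Number of circuits = C(7,4) = (7 * 6 * 5 * 4) / (1 * 2 * 3 * 4) = 35.

35


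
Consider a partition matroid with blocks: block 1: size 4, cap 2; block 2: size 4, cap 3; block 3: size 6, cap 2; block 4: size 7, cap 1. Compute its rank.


Rank of a partition matroid = sum of min(|Si|, ci) for each block.
= min(4,2) + min(4,3) + min(6,2) + min(7,1)
= 2 + 3 + 2 + 1
= 8.

8


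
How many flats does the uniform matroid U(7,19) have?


Flats of U(7,19): every subset of size < 7 is a flat, plus E itself.
Count = (19 choose 0) + (19 choose 1) + (19 choose 2) + (19 choose 3) + (19 choose 4) + (19 choose 5) + (19 choose 6) + 1
     = 1 + 19 + 171 + 969 + 3876 + 11628 + 27132 + 1
     = 43797.

43797


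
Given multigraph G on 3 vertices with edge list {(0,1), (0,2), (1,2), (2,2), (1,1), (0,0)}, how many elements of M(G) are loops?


In a graphic matroid, a loop is a self-loop edge (u,u) with rank 0.
Examining all 6 edges for self-loops...
Self-loops found: (2,2), (1,1), (0,0)
Number of loops = 3.

3


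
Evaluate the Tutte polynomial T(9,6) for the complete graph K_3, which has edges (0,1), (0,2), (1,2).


T(K_3; x,y) = x^2 + x + y.
T(9,6) = 81 + 9 + 6 = 96.

96


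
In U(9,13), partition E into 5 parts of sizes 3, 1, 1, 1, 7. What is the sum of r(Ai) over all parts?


r(Ai) = min(|Ai|, 9) for each part.
Sum = min(3,9) + min(1,9) + min(1,9) + min(1,9) + min(7,9)
    = 3 + 1 + 1 + 1 + 7
    = 13.

13


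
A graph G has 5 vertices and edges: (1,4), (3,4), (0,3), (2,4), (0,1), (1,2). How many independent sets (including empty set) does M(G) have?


An independent set in a graphic matroid is an acyclic edge subset.
G has 5 vertices and 6 edges.
Enumerate all 2^6 = 64 subsets, checking for acyclicity.
Total independent sets = 52.

52


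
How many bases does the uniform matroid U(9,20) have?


Bases of U(9,20) are all 9-element subsets of the 20-element ground set.
Number of bases = C(20,9).
(20 choose 9) = 167960.

167960


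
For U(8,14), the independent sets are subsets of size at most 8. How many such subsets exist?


Independent sets of U(8,14) are all subsets of size <= 8.
Count = C(14,0) + C(14,1) + C(14,2) + C(14,3) + C(14,4) + C(14,5) + C(14,6) + C(14,7) + C(14,8)
     = 1 + 14 + 91 + 364 + 1001 + 2002 + 3003 + 3432 + 3003
     = 12911.

12911


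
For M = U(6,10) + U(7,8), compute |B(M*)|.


(M1+M2)* = M1* + M2*.
M1* = U(4,10), bases: C(10,4) = 210.
M2* = U(1,8), bases: C(8,1) = 8.
|B(M*)| = 210 * 8 = 1680.

1680


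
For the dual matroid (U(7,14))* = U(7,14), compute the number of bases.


The dual of U(r,n) is U(n-r, n) = U(7,14).
Bases of U(7,14) are all (7)-element subsets.
|B(M*)| = C(14,7) = 3432.

3432


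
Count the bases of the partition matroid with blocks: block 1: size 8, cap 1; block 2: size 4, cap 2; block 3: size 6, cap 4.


A basis picks exactly ci elements from block i.
Number of bases = product of C(|Si|, ci).
= C(8,1) * C(4,2) * C(6,4)
= 8 * 6 * 15
= 720.

720


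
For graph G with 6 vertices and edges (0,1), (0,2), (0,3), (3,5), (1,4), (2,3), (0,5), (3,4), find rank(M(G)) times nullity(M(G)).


r(M) = |V| - c = 6 - 1 = 5.
nullity = |E| - r(M) = 8 - 5 = 3.
Product = 5 * 3 = 15.

15


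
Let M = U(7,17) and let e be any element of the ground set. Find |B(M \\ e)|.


Deleting e from U(7,17) gives U(7,16) since n > r.
Bases of U(7,16) = C(16,7) = 16! / (7! * 9!) = 11440.

11440


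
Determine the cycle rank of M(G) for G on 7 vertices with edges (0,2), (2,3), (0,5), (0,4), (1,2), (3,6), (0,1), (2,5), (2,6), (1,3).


Cycle rank (nullity) = |E| - r(M) = |E| - (|V| - c).
|E| = 10, |V| = 7, c = 1.
Nullity = 10 - (7 - 1) = 10 - 6 = 4.

4


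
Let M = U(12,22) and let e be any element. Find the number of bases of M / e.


Contracting e from U(12,22) gives U(11,21).
Bases of U(11,21) = (21 choose 11) = 352716.

352716


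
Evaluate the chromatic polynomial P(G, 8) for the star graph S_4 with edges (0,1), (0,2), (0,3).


P(tree, k) = k * (k-1)^(3) for any tree on 4 vertices.
P(8) = 8 * 7^3 = 8 * 343 = 2744.

2744


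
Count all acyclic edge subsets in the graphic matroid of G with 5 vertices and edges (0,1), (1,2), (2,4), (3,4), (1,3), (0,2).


An independent set in a graphic matroid is an acyclic edge subset.
G has 5 vertices and 6 edges.
Enumerate all 2^6 = 64 subsets, checking for acyclicity.
Total independent sets = 52.

52


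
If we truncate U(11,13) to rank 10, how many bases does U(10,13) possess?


Truncating U(11,13) to rank 10 gives U(10,13).
Bases of U(10,13) are all 10-element subsets of 13 elements.
Number of bases = C(13,10) = 13! / (10! * 3!) = 286.

286


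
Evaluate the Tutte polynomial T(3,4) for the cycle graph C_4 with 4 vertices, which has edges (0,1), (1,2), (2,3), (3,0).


T(C_4; x,y) = x + x^2 + ... + x^(3) + y.
T(3,4) = 3^1 + 3^2 + 3^3 + 4
= 3 + 9 + 27 + 4
= 43.

43


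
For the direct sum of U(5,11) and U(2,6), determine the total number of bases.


Bases of a direct sum M1 + M2: |B| = |B(M1)| * |B(M2)|.
|B(U(5,11))| = C(11,5) = 462.
|B(U(2,6))| = C(6,2) = 15.
Total bases = 462 * 15 = 6930.

6930


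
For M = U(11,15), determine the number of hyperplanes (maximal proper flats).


Hyperplanes of U(11,15) are flats of rank 10.
In a uniform matroid, these are exactly the (10)-element subsets.
Count = C(15,10) = 3003.

3003


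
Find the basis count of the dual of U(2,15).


The dual of U(r,n) is U(n-r, n) = U(13,15).
Bases of U(13,15) are all (13)-element subsets.
|B(M*)| = C(15,13) = 105.

105


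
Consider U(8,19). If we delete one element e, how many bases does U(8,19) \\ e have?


Deleting e from U(8,19) gives U(8,18) since n > r.
Bases of U(8,18) = C(18,8) = 18! / (8! * 10!) = 43758.

43758


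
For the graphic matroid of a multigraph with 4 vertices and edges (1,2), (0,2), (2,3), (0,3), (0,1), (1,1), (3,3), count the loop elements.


In a graphic matroid, a loop is a self-loop edge (u,u) with rank 0.
Examining all 7 edges for self-loops...
Self-loops found: (1,1), (3,3)
Number of loops = 2.

2


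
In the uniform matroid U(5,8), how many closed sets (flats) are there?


Flats of U(5,8): every subset of size < 5 is a flat, plus E itself.
Count = (8 choose 0) + (8 choose 1) + (8 choose 2) + (8 choose 3) + (8 choose 4) + 1
     = 1 + 8 + 28 + 56 + 70 + 1
     = 164.

164


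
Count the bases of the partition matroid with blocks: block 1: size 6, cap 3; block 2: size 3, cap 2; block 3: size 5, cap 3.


A basis picks exactly ci elements from block i.
Number of bases = product of C(|Si|, ci).
= C(6,3) * C(3,2) * C(5,3)
= 20 * 3 * 10
= 600.

600


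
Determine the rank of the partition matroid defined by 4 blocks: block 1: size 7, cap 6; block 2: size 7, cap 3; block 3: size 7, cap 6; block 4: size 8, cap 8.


Rank of a partition matroid = sum of min(|Si|, ci) for each block.
= min(7,6) + min(7,3) + min(7,6) + min(8,8)
= 6 + 3 + 6 + 8
= 23.

23


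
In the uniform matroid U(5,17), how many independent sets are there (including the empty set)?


Independent sets of U(5,17) are all subsets of size <= 5.
Count = (17 choose 0) + (17 choose 1) + (17 choose 2) + (17 choose 3) + (17 choose 4) + (17 choose 5)
     = 1 + 17 + 136 + 680 + 2380 + 6188
     = 9402.

9402


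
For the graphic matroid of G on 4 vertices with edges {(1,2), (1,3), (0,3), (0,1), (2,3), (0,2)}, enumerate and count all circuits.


A circuit in a graphic matroid = edge set of a simple cycle.
G has 4 vertices and 6 edges.
Enumerating all minimal edge subsets forming cycles...
Total circuits found: 7.

7


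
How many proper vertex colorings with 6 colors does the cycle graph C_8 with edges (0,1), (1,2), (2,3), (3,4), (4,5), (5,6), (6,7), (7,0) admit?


P(C_8, k) = (k-1)^8 + (-1)^8*(k-1).
P(6) = (5)^8 + 5
= 390625 + 5 = 390630.

390630


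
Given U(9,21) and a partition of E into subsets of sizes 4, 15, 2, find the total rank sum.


r(Ai) = min(|Ai|, 9) for each part.
Sum = min(4,9) + min(15,9) + min(2,9)
    = 4 + 9 + 2
    = 15.

15


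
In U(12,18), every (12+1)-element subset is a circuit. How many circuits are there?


In U(12,18), circuits are the (13)-element subsets.
Any set of 13 elements is dependent, and removing any one element gives
an independent set of size 12, so it is a minimal dependent set.
Number of circuits = C(18,13) = 8568.

8568


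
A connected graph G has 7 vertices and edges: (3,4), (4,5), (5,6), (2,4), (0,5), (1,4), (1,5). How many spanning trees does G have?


By Kirchhoff's matrix tree theorem, the number of spanning trees equals
the determinant of any cofactor of the Laplacian matrix L.
G has 7 vertices and 7 edges.
Computing the (6 x 6) cofactor determinant gives 3.

3


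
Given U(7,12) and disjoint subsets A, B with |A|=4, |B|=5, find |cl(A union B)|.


|A union B| = 4 + 5 = 9 (disjoint).
In U(7,12), cl(S) = S if |S| < 7, else cl(S) = E.
Since 9 >= 7, cl(A union B) = E.
|cl(A union B)| = 12.

12


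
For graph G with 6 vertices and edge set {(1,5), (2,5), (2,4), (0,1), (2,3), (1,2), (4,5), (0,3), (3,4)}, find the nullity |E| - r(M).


Cycle rank (nullity) = |E| - r(M) = |E| - (|V| - c).
|E| = 9, |V| = 6, c = 1.
Nullity = 9 - (6 - 1) = 9 - 5 = 4.

4


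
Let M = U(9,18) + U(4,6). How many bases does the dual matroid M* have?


(M1+M2)* = M1* + M2*.
M1* = U(9,18), bases: C(18,9) = 48620.
M2* = U(2,6), bases: C(6,2) = 15.
|B(M*)| = 48620 * 15 = 729300.

729300


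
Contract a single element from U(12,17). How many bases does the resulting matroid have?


Contracting e from U(12,17) gives U(11,16).
Bases of U(11,16) = (16 choose 11) = 4368.

4368


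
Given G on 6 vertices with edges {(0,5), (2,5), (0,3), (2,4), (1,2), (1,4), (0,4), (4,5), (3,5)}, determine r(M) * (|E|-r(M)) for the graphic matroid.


r(M) = |V| - c = 6 - 1 = 5.
nullity = |E| - r(M) = 9 - 5 = 4.
Product = 5 * 4 = 20.

20


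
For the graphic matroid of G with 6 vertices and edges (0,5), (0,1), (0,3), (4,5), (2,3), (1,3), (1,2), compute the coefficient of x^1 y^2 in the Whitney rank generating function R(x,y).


R(x,y) = sum over A in 2^E of x^(r(E)-r(A)) * y^(|A|-r(A)).
G has 6 vertices, 7 edges. r(E) = 5.
Enumerate all 2^7 = 128 subsets.
Count subsets with r(E)-r(A)=1 and |A|-r(A)=2: 2.

2


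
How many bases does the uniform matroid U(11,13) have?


Bases of U(11,13) are all 11-element subsets of the 13-element ground set.
Number of bases = C(13,11).
C(13,11) = 78.

78


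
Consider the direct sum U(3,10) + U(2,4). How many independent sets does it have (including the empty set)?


For a direct sum, |I(M1+M2)| = |I(M1)| * |I(M2)|.
|I(U(3,10))| = sum C(10,k) for k=0..3 = 176.
|I(U(2,4))| = sum C(4,k) for k=0..2 = 11.
Total = 176 * 11 = 1936.

1936


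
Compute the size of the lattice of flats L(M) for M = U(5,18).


Flats of U(5,18): every subset of size < 5 is a flat, plus E itself.
Count = (18 choose 0) + (18 choose 1) + (18 choose 2) + (18 choose 3) + (18 choose 4) + 1
     = 1 + 18 + 153 + 816 + 3060 + 1
     = 4049.

4049


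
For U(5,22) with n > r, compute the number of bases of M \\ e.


Deleting e from U(5,22) gives U(5,21) since n > r.
Bases of U(5,21) = C(21,5) = 21! / (5! * 16!) = 20349.

20349


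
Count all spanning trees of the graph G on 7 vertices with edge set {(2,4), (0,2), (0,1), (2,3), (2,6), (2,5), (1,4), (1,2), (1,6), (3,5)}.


By Kirchhoff's matrix tree theorem, the number of spanning trees equals
the determinant of any cofactor of the Laplacian matrix L.
G has 7 vertices and 10 edges.
Computing the (6 x 6) cofactor determinant gives 60.

60


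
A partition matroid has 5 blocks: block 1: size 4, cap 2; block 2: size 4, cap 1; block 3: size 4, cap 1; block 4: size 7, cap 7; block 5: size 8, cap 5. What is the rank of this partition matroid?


Rank of a partition matroid = sum of min(|Si|, ci) for each block.
= min(4,2) + min(4,1) + min(4,1) + min(7,7) + min(8,5)
= 2 + 1 + 1 + 7 + 5
= 16.

16


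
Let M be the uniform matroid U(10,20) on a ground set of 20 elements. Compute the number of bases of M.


Bases of U(10,20) are all 10-element subsets of the 20-element ground set.
Number of bases = C(20,10).
(20 choose 10) = 184756.

184756


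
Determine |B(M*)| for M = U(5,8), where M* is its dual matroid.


The dual of U(r,n) is U(n-r, n) = U(3,8).
Bases of U(3,8) are all (3)-element subsets.
|B(M*)| = C(8,3) = (8 * 7 * 6) / (1 * 2 * 3) = 56.

56


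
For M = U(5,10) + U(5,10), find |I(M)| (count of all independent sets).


For a direct sum, |I(M1+M2)| = |I(M1)| * |I(M2)|.
|I(U(5,10))| = sum C(10,k) for k=0..5 = 638.
|I(U(5,10))| = sum C(10,k) for k=0..5 = 638.
Total = 638 * 638 = 407044.

407044


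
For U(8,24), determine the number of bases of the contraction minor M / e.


Contracting e from U(8,24) gives U(7,23).
Bases of U(7,23) = C(23,7) = 245157.

245157


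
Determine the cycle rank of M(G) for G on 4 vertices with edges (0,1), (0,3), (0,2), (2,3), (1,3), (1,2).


Cycle rank (nullity) = |E| - r(M) = |E| - (|V| - c).
|E| = 6, |V| = 4, c = 1.
Nullity = 6 - (4 - 1) = 6 - 3 = 3.

3


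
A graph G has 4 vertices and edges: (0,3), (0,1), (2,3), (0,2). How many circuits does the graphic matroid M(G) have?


A circuit in a graphic matroid = edge set of a simple cycle.
G has 4 vertices and 4 edges.
Enumerating all minimal edge subsets forming cycles...
Total circuits found: 1.

1


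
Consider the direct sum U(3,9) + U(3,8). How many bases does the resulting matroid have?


Bases of a direct sum M1 + M2: |B| = |B(M1)| * |B(M2)|.
|B(U(3,9))| = C(9,3) = 84.
|B(U(3,8))| = C(8,3) = 56.
Total bases = 84 * 56 = 4704.

4704


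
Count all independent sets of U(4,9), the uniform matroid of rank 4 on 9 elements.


Independent sets of U(4,9) are all subsets of size <= 4.
Count = C(9,0) + C(9,1) + C(9,2) + C(9,3) + C(9,4)
     = 1 + 9 + 36 + 84 + 126
     = 256.

256


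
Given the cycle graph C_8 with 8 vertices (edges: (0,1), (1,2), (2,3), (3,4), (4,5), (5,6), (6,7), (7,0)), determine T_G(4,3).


T(C_8; x,y) = x + x^2 + ... + x^(7) + y.
T(4,3) = 4^1 + 4^2 + 4^3 + 4^4 + 4^5 + 4^6 + 4^7 + 3
= 4 + 16 + 64 + 256 + 1024 + 4096 + 16384 + 3
= 21847.

21847


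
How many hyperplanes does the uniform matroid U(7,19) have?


Hyperplanes of U(7,19) are flats of rank 6.
In a uniform matroid, these are exactly the (6)-element subsets.
Count = C(19,6) = 19! / (6! * 13!) = 27132.

27132


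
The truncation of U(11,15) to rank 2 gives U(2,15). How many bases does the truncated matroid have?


Truncating U(11,15) to rank 2 gives U(2,15).
Bases of U(2,15) are all 2-element subsets of 15 elements.
Number of bases = (15 choose 2) = 105.

105


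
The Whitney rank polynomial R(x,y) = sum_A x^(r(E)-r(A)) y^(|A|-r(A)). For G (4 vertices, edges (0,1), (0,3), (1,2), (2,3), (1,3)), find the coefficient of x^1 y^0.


R(x,y) = sum over A in 2^E of x^(r(E)-r(A)) * y^(|A|-r(A)).
G has 4 vertices, 5 edges. r(E) = 3.
Enumerate all 2^5 = 32 subsets.
Count subsets with r(E)-r(A)=1 and |A|-r(A)=0: 10.

10


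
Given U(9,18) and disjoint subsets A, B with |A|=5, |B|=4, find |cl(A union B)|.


|A union B| = 5 + 4 = 9 (disjoint).
In U(9,18), cl(S) = S if |S| < 9, else cl(S) = E.
Since 9 >= 9, cl(A union B) = E.
|cl(A union B)| = 18.

18


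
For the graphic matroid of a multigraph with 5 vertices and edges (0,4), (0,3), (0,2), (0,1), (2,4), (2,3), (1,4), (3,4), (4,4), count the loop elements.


In a graphic matroid, a loop is a self-loop edge (u,u) with rank 0.
Examining all 9 edges for self-loops...
Self-loops found: (4,4)
Number of loops = 1.

1


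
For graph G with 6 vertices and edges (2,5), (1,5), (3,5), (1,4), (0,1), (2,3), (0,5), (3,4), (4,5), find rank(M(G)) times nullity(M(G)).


r(M) = |V| - c = 6 - 1 = 5.
nullity = |E| - r(M) = 9 - 5 = 4.
Product = 5 * 4 = 20.

20


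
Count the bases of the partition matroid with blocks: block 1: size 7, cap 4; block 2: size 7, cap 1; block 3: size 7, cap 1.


A basis picks exactly ci elements from block i.
Number of bases = product of C(|Si|, ci).
= C(7,4) * C(7,1) * C(7,1)
= 35 * 7 * 7
= 1715.

1715


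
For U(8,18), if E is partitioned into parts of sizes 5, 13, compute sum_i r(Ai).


r(Ai) = min(|Ai|, 8) for each part.
Sum = min(5,8) + min(13,8)
    = 5 + 8
    = 13.

13


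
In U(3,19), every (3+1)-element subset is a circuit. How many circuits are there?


In U(3,19), circuits are the (4)-element subsets.
Any set of 4 elements is dependent, and removing any one element gives
an independent set of size 3, so it is a minimal dependent set.
Number of circuits = C(19,4) = 19! / (4! * 15!) = 3876.

3876


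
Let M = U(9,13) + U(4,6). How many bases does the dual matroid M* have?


(M1+M2)* = M1* + M2*.
M1* = U(4,13), bases: C(13,4) = 715.
M2* = U(2,6), bases: C(6,2) = 15.
|B(M*)| = 715 * 15 = 10725.

10725


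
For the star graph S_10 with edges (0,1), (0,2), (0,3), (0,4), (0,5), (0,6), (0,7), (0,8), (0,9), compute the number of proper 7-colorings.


P(tree, k) = k * (k-1)^(9) for any tree on 10 vertices.
P(7) = 7 * 6^9 = 7 * 10077696 = 70543872.

70543872


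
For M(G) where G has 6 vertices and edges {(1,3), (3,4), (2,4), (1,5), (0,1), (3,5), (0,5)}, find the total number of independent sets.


An independent set in a graphic matroid is an acyclic edge subset.
G has 6 vertices and 7 edges.
Enumerate all 2^7 = 128 subsets, checking for acyclicity.
Total independent sets = 96.

96


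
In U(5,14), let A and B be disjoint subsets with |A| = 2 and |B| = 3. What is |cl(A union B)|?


|A union B| = 2 + 3 = 5 (disjoint).
In U(5,14), cl(S) = S if |S| < 5, else cl(S) = E.
Since 5 >= 5, cl(A union B) = E.
|cl(A union B)| = 14.

14


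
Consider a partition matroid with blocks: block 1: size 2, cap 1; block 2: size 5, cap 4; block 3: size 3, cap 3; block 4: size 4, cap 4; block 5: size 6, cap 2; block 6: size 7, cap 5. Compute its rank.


Rank of a partition matroid = sum of min(|Si|, ci) for each block.
= min(2,1) + min(5,4) + min(3,3) + min(4,4) + min(6,2) + min(7,5)
= 1 + 4 + 3 + 4 + 2 + 5
= 19.

19


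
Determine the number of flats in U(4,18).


Flats of U(4,18): every subset of size < 4 is a flat, plus E itself.
Count = (18 choose 0) + (18 choose 1) + (18 choose 2) + (18 choose 3) + 1
     = 1 + 18 + 153 + 816 + 1
     = 989.

989


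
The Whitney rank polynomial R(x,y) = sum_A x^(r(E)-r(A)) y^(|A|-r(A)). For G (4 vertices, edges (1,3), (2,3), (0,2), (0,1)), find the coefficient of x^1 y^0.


R(x,y) = sum over A in 2^E of x^(r(E)-r(A)) * y^(|A|-r(A)).
G has 4 vertices, 4 edges. r(E) = 3.
Enumerate all 2^4 = 16 subsets.
Count subsets with r(E)-r(A)=1 and |A|-r(A)=0: 6.

6


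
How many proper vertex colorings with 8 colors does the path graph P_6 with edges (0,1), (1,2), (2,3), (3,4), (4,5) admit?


P(P_6, k) = k * (k-1)^(5).
P(8) = 8 * 7^5 = 8 * 16807 = 134456.

134456


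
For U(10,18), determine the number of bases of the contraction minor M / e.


Contracting e from U(10,18) gives U(9,17).
Bases of U(9,17) = C(17,9) = 24310.

24310


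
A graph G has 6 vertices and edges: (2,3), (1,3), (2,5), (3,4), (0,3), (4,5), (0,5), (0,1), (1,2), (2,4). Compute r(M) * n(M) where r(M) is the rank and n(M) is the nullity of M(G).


r(M) = |V| - c = 6 - 1 = 5.
nullity = |E| - r(M) = 10 - 5 = 5.
Product = 5 * 5 = 25.

25


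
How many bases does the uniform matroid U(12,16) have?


Bases of U(12,16) are all 12-element subsets of the 16-element ground set.
Number of bases = C(16,12).
C(16,12) = 1820.

1820


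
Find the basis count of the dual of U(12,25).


The dual of U(r,n) is U(n-r, n) = U(13,25).
Bases of U(13,25) are all (13)-element subsets.
|B(M*)| = (25 choose 13) = 5200300.

5200300


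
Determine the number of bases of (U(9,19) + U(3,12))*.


(M1+M2)* = M1* + M2*.
M1* = U(10,19), bases: C(19,10) = 92378.
M2* = U(9,12), bases: C(12,9) = 220.
|B(M*)| = 92378 * 220 = 20323160.

20323160


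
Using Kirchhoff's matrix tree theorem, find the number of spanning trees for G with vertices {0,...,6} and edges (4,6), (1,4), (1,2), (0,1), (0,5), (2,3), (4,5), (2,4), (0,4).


By Kirchhoff's matrix tree theorem, the number of spanning trees equals
the determinant of any cofactor of the Laplacian matrix L.
G has 7 vertices and 9 edges.
Computing the (6 x 6) cofactor determinant gives 21.

21


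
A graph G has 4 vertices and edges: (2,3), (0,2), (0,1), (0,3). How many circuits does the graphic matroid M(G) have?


A circuit in a graphic matroid = edge set of a simple cycle.
G has 4 vertices and 4 edges.
Enumerating all minimal edge subsets forming cycles...
Total circuits found: 1.

1


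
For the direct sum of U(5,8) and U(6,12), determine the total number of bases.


Bases of a direct sum M1 + M2: |B| = |B(M1)| * |B(M2)|.
|B(U(5,8))| = C(8,5) = 56.
|B(U(6,12))| = C(12,6) = 924.
Total bases = 56 * 924 = 51744.

51744


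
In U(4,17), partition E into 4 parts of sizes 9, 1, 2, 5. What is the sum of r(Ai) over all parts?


r(Ai) = min(|Ai|, 4) for each part.
Sum = min(9,4) + min(1,4) + min(2,4) + min(5,4)
    = 4 + 1 + 2 + 4
    = 11.

11


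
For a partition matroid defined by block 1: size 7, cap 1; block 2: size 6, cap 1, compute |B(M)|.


A basis picks exactly ci elements from block i.
Number of bases = product of C(|Si|, ci).
= C(7,1) * C(6,1)
= 7 * 6
= 42.

42


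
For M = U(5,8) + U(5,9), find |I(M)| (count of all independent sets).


For a direct sum, |I(M1+M2)| = |I(M1)| * |I(M2)|.
|I(U(5,8))| = sum C(8,k) for k=0..5 = 219.
|I(U(5,9))| = sum C(9,k) for k=0..5 = 382.
Total = 219 * 382 = 83658.

83658


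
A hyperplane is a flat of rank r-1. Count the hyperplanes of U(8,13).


Hyperplanes of U(8,13) are flats of rank 7.
In a uniform matroid, these are exactly the (7)-element subsets.
Count = C(13,7) = 1716.

1716


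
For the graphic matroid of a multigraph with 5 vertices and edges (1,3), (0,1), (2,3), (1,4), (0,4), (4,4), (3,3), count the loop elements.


In a graphic matroid, a loop is a self-loop edge (u,u) with rank 0.
Examining all 7 edges for self-loops...
Self-loops found: (4,4), (3,3)
Number of loops = 2.

2
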